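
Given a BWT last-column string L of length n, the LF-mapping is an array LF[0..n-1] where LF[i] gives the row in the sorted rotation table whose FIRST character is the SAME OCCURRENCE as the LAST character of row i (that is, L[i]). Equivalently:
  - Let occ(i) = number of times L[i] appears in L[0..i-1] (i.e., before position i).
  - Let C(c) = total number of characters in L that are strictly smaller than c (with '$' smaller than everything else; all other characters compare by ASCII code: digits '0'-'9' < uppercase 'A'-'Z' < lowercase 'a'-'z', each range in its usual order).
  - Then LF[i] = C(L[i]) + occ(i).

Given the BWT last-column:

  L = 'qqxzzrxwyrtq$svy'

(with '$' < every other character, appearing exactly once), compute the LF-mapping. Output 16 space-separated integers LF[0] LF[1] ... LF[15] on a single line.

Char counts: '$':1, 'q':3, 'r':2, 's':1, 't':1, 'v':1, 'w':1, 'x':2, 'y':2, 'z':2
C (first-col start): C('$')=0, C('q')=1, C('r')=4, C('s')=6, C('t')=7, C('v')=8, C('w')=9, C('x')=10, C('y')=12, C('z')=14
L[0]='q': occ=0, LF[0]=C('q')+0=1+0=1
L[1]='q': occ=1, LF[1]=C('q')+1=1+1=2
L[2]='x': occ=0, LF[2]=C('x')+0=10+0=10
L[3]='z': occ=0, LF[3]=C('z')+0=14+0=14
L[4]='z': occ=1, LF[4]=C('z')+1=14+1=15
L[5]='r': occ=0, LF[5]=C('r')+0=4+0=4
L[6]='x': occ=1, LF[6]=C('x')+1=10+1=11
L[7]='w': occ=0, LF[7]=C('w')+0=9+0=9
L[8]='y': occ=0, LF[8]=C('y')+0=12+0=12
L[9]='r': occ=1, LF[9]=C('r')+1=4+1=5
L[10]='t': occ=0, LF[10]=C('t')+0=7+0=7
L[11]='q': occ=2, LF[11]=C('q')+2=1+2=3
L[12]='$': occ=0, LF[12]=C('$')+0=0+0=0
L[13]='s': occ=0, LF[13]=C('s')+0=6+0=6
L[14]='v': occ=0, LF[14]=C('v')+0=8+0=8
L[15]='y': occ=1, LF[15]=C('y')+1=12+1=13

Answer: 1 2 10 14 15 4 11 9 12 5 7 3 0 6 8 13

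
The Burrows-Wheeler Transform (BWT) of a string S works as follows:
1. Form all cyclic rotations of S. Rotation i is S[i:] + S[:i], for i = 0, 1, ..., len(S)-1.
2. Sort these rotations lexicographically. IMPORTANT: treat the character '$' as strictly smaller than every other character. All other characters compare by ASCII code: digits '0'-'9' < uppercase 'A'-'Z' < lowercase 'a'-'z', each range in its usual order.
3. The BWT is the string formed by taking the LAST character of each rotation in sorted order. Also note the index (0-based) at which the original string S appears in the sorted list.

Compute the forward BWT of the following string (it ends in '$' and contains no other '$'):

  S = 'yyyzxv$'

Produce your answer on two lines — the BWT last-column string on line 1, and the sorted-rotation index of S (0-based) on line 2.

Answer: vxz$yyy
3

Derivation:
All 7 rotations (rotation i = S[i:]+S[:i]):
  rot[0] = yyyzxv$
  rot[1] = yyzxv$y
  rot[2] = yzxv$yy
  rot[3] = zxv$yyy
  rot[4] = xv$yyyz
  rot[5] = v$yyyzx
  rot[6] = $yyyzxv
Sorted (with $ < everything):
  sorted[0] = $yyyzxv  (last char: 'v')
  sorted[1] = v$yyyzx  (last char: 'x')
  sorted[2] = xv$yyyz  (last char: 'z')
  sorted[3] = yyyzxv$  (last char: '$')
  sorted[4] = yyzxv$y  (last char: 'y')
  sorted[5] = yzxv$yy  (last char: 'y')
  sorted[6] = zxv$yyy  (last char: 'y')
Last column: vxz$yyy
Original string S is at sorted index 3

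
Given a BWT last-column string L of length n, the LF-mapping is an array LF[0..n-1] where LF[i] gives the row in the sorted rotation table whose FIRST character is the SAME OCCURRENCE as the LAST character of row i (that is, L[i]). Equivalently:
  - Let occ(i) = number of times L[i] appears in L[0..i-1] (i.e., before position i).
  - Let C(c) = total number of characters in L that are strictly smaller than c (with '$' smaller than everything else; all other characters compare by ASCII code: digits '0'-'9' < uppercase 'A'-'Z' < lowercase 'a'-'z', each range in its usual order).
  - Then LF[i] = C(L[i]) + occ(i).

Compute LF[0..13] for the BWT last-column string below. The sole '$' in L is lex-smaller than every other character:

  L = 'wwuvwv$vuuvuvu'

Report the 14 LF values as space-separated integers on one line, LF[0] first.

Char counts: '$':1, 'u':5, 'v':5, 'w':3
C (first-col start): C('$')=0, C('u')=1, C('v')=6, C('w')=11
L[0]='w': occ=0, LF[0]=C('w')+0=11+0=11
L[1]='w': occ=1, LF[1]=C('w')+1=11+1=12
L[2]='u': occ=0, LF[2]=C('u')+0=1+0=1
L[3]='v': occ=0, LF[3]=C('v')+0=6+0=6
L[4]='w': occ=2, LF[4]=C('w')+2=11+2=13
L[5]='v': occ=1, LF[5]=C('v')+1=6+1=7
L[6]='$': occ=0, LF[6]=C('$')+0=0+0=0
L[7]='v': occ=2, LF[7]=C('v')+2=6+2=8
L[8]='u': occ=1, LF[8]=C('u')+1=1+1=2
L[9]='u': occ=2, LF[9]=C('u')+2=1+2=3
L[10]='v': occ=3, LF[10]=C('v')+3=6+3=9
L[11]='u': occ=3, LF[11]=C('u')+3=1+3=4
L[12]='v': occ=4, LF[12]=C('v')+4=6+4=10
L[13]='u': occ=4, LF[13]=C('u')+4=1+4=5

Answer: 11 12 1 6 13 7 0 8 2 3 9 4 10 5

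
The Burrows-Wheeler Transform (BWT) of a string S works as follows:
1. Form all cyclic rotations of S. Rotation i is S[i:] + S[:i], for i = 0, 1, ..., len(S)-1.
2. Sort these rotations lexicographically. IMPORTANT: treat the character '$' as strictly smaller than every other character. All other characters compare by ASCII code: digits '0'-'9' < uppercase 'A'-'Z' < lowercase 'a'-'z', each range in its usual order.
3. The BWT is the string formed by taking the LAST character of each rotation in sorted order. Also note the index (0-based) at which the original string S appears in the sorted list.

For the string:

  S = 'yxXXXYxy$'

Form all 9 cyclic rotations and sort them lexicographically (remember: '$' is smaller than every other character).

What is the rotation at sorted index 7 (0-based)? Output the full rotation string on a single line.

Answer: y$yxXXXYx

Derivation:
All 9 rotations (rotation i = S[i:]+S[:i]):
  rot[0] = yxXXXYxy$
  rot[1] = xXXXYxy$y
  rot[2] = XXXYxy$yx
  rot[3] = XXYxy$yxX
  rot[4] = XYxy$yxXX
  rot[5] = Yxy$yxXXX
  rot[6] = xy$yxXXXY
  rot[7] = y$yxXXXYx
  rot[8] = $yxXXXYxy
Sorted (with $ < everything):
  sorted[0] = $yxXXXYxy
  sorted[1] = XXXYxy$yx
  sorted[2] = XXYxy$yxX
  sorted[3] = XYxy$yxXX
  sorted[4] = Yxy$yxXXX
  sorted[5] = xXXXYxy$y
  sorted[6] = xy$yxXXXY
  sorted[7] = y$yxXXXYx
  sorted[8] = yxXXXYxy$
sorted[7] = y$yxXXXYx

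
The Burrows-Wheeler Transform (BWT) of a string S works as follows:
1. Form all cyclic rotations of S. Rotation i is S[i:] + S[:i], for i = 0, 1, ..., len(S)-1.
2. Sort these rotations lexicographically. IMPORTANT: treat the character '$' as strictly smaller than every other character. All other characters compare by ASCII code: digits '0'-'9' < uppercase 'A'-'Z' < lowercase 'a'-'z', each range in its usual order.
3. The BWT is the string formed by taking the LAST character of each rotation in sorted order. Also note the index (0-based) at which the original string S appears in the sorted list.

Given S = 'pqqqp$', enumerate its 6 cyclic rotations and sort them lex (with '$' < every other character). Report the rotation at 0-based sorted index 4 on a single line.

Answer: qqp$pq

Derivation:
All 6 rotations (rotation i = S[i:]+S[:i]):
  rot[0] = pqqqp$
  rot[1] = qqqp$p
  rot[2] = qqp$pq
  rot[3] = qp$pqq
  rot[4] = p$pqqq
  rot[5] = $pqqqp
Sorted (with $ < everything):
  sorted[0] = $pqqqp
  sorted[1] = p$pqqq
  sorted[2] = pqqqp$
  sorted[3] = qp$pqq
  sorted[4] = qqp$pq
  sorted[5] = qqqp$p
sorted[4] = qqp$pq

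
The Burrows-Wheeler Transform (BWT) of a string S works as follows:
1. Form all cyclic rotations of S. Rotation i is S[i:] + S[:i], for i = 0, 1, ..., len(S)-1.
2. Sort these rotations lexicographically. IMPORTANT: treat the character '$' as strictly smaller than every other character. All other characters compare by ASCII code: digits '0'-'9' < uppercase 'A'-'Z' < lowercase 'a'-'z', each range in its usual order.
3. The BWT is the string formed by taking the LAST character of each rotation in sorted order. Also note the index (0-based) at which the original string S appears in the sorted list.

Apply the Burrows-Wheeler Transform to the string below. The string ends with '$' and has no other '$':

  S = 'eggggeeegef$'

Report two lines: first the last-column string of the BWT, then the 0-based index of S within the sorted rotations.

All 12 rotations (rotation i = S[i:]+S[:i]):
  rot[0] = eggggeeegef$
  rot[1] = ggggeeegef$e
  rot[2] = gggeeegef$eg
  rot[3] = ggeeegef$egg
  rot[4] = geeegef$eggg
  rot[5] = eeegef$egggg
  rot[6] = eegef$egggge
  rot[7] = egef$eggggee
  rot[8] = gef$eggggeee
  rot[9] = ef$eggggeeeg
  rot[10] = f$eggggeeege
  rot[11] = $eggggeeegef
Sorted (with $ < everything):
  sorted[0] = $eggggeeegef  (last char: 'f')
  sorted[1] = eeegef$egggg  (last char: 'g')
  sorted[2] = eegef$egggge  (last char: 'e')
  sorted[3] = ef$eggggeeeg  (last char: 'g')
  sorted[4] = egef$eggggee  (last char: 'e')
  sorted[5] = eggggeeegef$  (last char: '$')
  sorted[6] = f$eggggeeege  (last char: 'e')
  sorted[7] = geeegef$eggg  (last char: 'g')
  sorted[8] = gef$eggggeee  (last char: 'e')
  sorted[9] = ggeeegef$egg  (last char: 'g')
  sorted[10] = gggeeegef$eg  (last char: 'g')
  sorted[11] = ggggeeegef$e  (last char: 'e')
Last column: fgege$egegge
Original string S is at sorted index 5

Answer: fgege$egegge
5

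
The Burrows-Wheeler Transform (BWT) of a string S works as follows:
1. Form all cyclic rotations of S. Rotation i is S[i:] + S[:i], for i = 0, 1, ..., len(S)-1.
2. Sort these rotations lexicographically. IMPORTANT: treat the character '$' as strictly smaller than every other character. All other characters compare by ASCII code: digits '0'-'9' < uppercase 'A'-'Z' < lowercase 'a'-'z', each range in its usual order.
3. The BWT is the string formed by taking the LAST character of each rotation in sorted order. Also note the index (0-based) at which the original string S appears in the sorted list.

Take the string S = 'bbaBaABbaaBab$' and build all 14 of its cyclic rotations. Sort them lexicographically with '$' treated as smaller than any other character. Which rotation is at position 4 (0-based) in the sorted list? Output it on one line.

Answer: BbaaBab$bbaBaA

Derivation:
All 14 rotations (rotation i = S[i:]+S[:i]):
  rot[0] = bbaBaABbaaBab$
  rot[1] = baBaABbaaBab$b
  rot[2] = aBaABbaaBab$bb
  rot[3] = BaABbaaBab$bba
  rot[4] = aABbaaBab$bbaB
  rot[5] = ABbaaBab$bbaBa
  rot[6] = BbaaBab$bbaBaA
  rot[7] = baaBab$bbaBaAB
  rot[8] = aaBab$bbaBaABb
  rot[9] = aBab$bbaBaABba
  rot[10] = Bab$bbaBaABbaa
  rot[11] = ab$bbaBaABbaaB
  rot[12] = b$bbaBaABbaaBa
  rot[13] = $bbaBaABbaaBab
Sorted (with $ < everything):
  sorted[0] = $bbaBaABbaaBab
  sorted[1] = ABbaaBab$bbaBa
  sorted[2] = BaABbaaBab$bba
  sorted[3] = Bab$bbaBaABbaa
  sorted[4] = BbaaBab$bbaBaA
  sorted[5] = aABbaaBab$bbaB
  sorted[6] = aBaABbaaBab$bb
  sorted[7] = aBab$bbaBaABba
  sorted[8] = aaBab$bbaBaABb
  sorted[9] = ab$bbaBaABbaaB
  sorted[10] = b$bbaBaABbaaBa
  sorted[11] = baBaABbaaBab$b
  sorted[12] = baaBab$bbaBaAB
  sorted[13] = bbaBaABbaaBab$
sorted[4] = BbaaBab$bbaBaA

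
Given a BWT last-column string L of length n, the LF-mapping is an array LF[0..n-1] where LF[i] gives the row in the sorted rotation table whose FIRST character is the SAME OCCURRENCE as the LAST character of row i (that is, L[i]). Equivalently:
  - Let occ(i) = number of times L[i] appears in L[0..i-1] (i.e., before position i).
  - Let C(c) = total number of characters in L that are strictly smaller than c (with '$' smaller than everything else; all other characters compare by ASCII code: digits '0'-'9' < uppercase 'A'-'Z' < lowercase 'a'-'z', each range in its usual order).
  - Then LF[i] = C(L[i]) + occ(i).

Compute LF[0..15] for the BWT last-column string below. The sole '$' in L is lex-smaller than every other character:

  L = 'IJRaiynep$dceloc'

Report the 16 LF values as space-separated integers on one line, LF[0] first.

Char counts: '$':1, 'I':1, 'J':1, 'R':1, 'a':1, 'c':2, 'd':1, 'e':2, 'i':1, 'l':1, 'n':1, 'o':1, 'p':1, 'y':1
C (first-col start): C('$')=0, C('I')=1, C('J')=2, C('R')=3, C('a')=4, C('c')=5, C('d')=7, C('e')=8, C('i')=10, C('l')=11, C('n')=12, C('o')=13, C('p')=14, C('y')=15
L[0]='I': occ=0, LF[0]=C('I')+0=1+0=1
L[1]='J': occ=0, LF[1]=C('J')+0=2+0=2
L[2]='R': occ=0, LF[2]=C('R')+0=3+0=3
L[3]='a': occ=0, LF[3]=C('a')+0=4+0=4
L[4]='i': occ=0, LF[4]=C('i')+0=10+0=10
L[5]='y': occ=0, LF[5]=C('y')+0=15+0=15
L[6]='n': occ=0, LF[6]=C('n')+0=12+0=12
L[7]='e': occ=0, LF[7]=C('e')+0=8+0=8
L[8]='p': occ=0, LF[8]=C('p')+0=14+0=14
L[9]='$': occ=0, LF[9]=C('$')+0=0+0=0
L[10]='d': occ=0, LF[10]=C('d')+0=7+0=7
L[11]='c': occ=0, LF[11]=C('c')+0=5+0=5
L[12]='e': occ=1, LF[12]=C('e')+1=8+1=9
L[13]='l': occ=0, LF[13]=C('l')+0=11+0=11
L[14]='o': occ=0, LF[14]=C('o')+0=13+0=13
L[15]='c': occ=1, LF[15]=C('c')+1=5+1=6

Answer: 1 2 3 4 10 15 12 8 14 0 7 5 9 11 13 6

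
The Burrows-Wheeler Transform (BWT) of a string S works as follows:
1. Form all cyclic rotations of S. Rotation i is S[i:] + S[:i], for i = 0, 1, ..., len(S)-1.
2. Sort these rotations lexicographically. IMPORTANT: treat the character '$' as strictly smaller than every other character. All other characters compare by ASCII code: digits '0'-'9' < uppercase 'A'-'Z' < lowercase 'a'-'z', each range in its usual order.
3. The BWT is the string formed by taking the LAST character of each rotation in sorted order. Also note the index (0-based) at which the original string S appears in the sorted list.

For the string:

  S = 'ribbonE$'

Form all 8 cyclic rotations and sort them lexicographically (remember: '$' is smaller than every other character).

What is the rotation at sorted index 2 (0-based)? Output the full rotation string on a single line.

Answer: bbonE$ri

Derivation:
All 8 rotations (rotation i = S[i:]+S[:i]):
  rot[0] = ribbonE$
  rot[1] = ibbonE$r
  rot[2] = bbonE$ri
  rot[3] = bonE$rib
  rot[4] = onE$ribb
  rot[5] = nE$ribbo
  rot[6] = E$ribbon
  rot[7] = $ribbonE
Sorted (with $ < everything):
  sorted[0] = $ribbonE
  sorted[1] = E$ribbon
  sorted[2] = bbonE$ri
  sorted[3] = bonE$rib
  sorted[4] = ibbonE$r
  sorted[5] = nE$ribbo
  sorted[6] = onE$ribb
  sorted[7] = ribbonE$
sorted[2] = bbonE$ri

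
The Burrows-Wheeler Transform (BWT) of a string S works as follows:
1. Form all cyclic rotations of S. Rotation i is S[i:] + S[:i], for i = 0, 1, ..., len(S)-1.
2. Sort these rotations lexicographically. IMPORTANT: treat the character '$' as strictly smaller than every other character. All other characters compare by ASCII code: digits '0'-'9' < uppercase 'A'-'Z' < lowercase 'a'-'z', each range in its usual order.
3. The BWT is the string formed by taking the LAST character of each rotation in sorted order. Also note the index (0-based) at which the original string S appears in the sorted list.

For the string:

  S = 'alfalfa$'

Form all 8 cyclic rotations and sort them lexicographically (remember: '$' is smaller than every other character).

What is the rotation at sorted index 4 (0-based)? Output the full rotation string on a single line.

Answer: fa$alfal

Derivation:
All 8 rotations (rotation i = S[i:]+S[:i]):
  rot[0] = alfalfa$
  rot[1] = lfalfa$a
  rot[2] = falfa$al
  rot[3] = alfa$alf
  rot[4] = lfa$alfa
  rot[5] = fa$alfal
  rot[6] = a$alfalf
  rot[7] = $alfalfa
Sorted (with $ < everything):
  sorted[0] = $alfalfa
  sorted[1] = a$alfalf
  sorted[2] = alfa$alf
  sorted[3] = alfalfa$
  sorted[4] = fa$alfal
  sorted[5] = falfa$al
  sorted[6] = lfa$alfa
  sorted[7] = lfalfa$a
sorted[4] = fa$alfal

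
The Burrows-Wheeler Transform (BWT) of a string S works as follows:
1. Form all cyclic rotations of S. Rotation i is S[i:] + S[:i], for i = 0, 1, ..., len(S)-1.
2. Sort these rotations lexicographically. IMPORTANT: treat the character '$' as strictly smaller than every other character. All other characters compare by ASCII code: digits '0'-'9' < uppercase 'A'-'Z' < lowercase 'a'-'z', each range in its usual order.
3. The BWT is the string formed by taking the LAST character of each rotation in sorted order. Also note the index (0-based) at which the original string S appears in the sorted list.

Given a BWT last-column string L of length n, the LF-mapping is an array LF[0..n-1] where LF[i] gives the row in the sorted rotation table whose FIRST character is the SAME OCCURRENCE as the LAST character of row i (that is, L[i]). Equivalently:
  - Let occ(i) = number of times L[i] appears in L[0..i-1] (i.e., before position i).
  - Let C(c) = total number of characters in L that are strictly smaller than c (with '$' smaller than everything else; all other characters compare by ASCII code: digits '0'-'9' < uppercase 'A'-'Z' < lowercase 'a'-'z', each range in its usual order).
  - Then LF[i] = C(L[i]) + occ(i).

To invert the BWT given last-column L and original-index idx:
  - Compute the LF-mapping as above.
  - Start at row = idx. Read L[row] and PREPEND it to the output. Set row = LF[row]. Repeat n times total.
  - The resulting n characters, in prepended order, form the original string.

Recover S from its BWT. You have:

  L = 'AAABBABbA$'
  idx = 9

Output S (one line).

Answer: bBAABBAAA$

Derivation:
LF mapping: 1 2 3 6 7 4 8 9 5 0
Walk LF starting at row 9, prepending L[row]:
  step 1: row=9, L[9]='$', prepend. Next row=LF[9]=0
  step 2: row=0, L[0]='A', prepend. Next row=LF[0]=1
  step 3: row=1, L[1]='A', prepend. Next row=LF[1]=2
  step 4: row=2, L[2]='A', prepend. Next row=LF[2]=3
  step 5: row=3, L[3]='B', prepend. Next row=LF[3]=6
  step 6: row=6, L[6]='B', prepend. Next row=LF[6]=8
  step 7: row=8, L[8]='A', prepend. Next row=LF[8]=5
  step 8: row=5, L[5]='A', prepend. Next row=LF[5]=4
  step 9: row=4, L[4]='B', prepend. Next row=LF[4]=7
  step 10: row=7, L[7]='b', prepend. Next row=LF[7]=9
Reversed output: bBAABBAAA$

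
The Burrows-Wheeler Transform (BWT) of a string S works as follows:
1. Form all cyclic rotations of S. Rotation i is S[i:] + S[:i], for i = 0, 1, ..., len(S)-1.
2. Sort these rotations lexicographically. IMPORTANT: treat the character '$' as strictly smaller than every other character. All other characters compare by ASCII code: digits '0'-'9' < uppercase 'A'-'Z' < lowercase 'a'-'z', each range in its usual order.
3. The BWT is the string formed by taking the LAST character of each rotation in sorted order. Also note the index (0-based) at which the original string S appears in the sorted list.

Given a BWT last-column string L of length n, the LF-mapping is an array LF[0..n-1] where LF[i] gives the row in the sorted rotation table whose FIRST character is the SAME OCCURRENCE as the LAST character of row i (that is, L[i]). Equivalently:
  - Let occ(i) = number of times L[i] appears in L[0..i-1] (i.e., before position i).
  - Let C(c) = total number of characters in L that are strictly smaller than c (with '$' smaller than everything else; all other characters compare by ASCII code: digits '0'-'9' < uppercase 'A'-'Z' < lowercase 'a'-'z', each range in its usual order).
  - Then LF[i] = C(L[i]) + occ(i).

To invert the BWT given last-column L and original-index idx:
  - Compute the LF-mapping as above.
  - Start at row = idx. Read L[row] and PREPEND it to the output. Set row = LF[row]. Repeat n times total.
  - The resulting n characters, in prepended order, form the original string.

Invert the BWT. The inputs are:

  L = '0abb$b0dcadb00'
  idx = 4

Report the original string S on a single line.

LF mapping: 1 5 7 8 0 9 2 12 11 6 13 10 3 4
Walk LF starting at row 4, prepending L[row]:
  step 1: row=4, L[4]='$', prepend. Next row=LF[4]=0
  step 2: row=0, L[0]='0', prepend. Next row=LF[0]=1
  step 3: row=1, L[1]='a', prepend. Next row=LF[1]=5
  step 4: row=5, L[5]='b', prepend. Next row=LF[5]=9
  step 5: row=9, L[9]='a', prepend. Next row=LF[9]=6
  step 6: row=6, L[6]='0', prepend. Next row=LF[6]=2
  step 7: row=2, L[2]='b', prepend. Next row=LF[2]=7
  step 8: row=7, L[7]='d', prepend. Next row=LF[7]=12
  step 9: row=12, L[12]='0', prepend. Next row=LF[12]=3
  step 10: row=3, L[3]='b', prepend. Next row=LF[3]=8
  step 11: row=8, L[8]='c', prepend. Next row=LF[8]=11
  step 12: row=11, L[11]='b', prepend. Next row=LF[11]=10
  step 13: row=10, L[10]='d', prepend. Next row=LF[10]=13
  step 14: row=13, L[13]='0', prepend. Next row=LF[13]=4
Reversed output: 0dbcb0db0aba0$

Answer: 0dbcb0db0aba0$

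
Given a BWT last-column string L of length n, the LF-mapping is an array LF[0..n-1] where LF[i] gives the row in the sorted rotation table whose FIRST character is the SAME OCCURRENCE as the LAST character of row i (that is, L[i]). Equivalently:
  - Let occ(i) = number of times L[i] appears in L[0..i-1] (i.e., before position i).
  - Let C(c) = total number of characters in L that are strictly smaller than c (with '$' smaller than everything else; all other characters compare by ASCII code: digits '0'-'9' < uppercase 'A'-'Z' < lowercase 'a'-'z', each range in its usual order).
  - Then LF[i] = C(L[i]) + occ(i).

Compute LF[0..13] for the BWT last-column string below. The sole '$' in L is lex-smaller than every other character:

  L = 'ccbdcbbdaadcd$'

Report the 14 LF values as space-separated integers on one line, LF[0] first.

Answer: 6 7 3 10 8 4 5 11 1 2 12 9 13 0

Derivation:
Char counts: '$':1, 'a':2, 'b':3, 'c':4, 'd':4
C (first-col start): C('$')=0, C('a')=1, C('b')=3, C('c')=6, C('d')=10
L[0]='c': occ=0, LF[0]=C('c')+0=6+0=6
L[1]='c': occ=1, LF[1]=C('c')+1=6+1=7
L[2]='b': occ=0, LF[2]=C('b')+0=3+0=3
L[3]='d': occ=0, LF[3]=C('d')+0=10+0=10
L[4]='c': occ=2, LF[4]=C('c')+2=6+2=8
L[5]='b': occ=1, LF[5]=C('b')+1=3+1=4
L[6]='b': occ=2, LF[6]=C('b')+2=3+2=5
L[7]='d': occ=1, LF[7]=C('d')+1=10+1=11
L[8]='a': occ=0, LF[8]=C('a')+0=1+0=1
L[9]='a': occ=1, LF[9]=C('a')+1=1+1=2
L[10]='d': occ=2, LF[10]=C('d')+2=10+2=12
L[11]='c': occ=3, LF[11]=C('c')+3=6+3=9
L[12]='d': occ=3, LF[12]=C('d')+3=10+3=13
L[13]='$': occ=0, LF[13]=C('$')+0=0+0=0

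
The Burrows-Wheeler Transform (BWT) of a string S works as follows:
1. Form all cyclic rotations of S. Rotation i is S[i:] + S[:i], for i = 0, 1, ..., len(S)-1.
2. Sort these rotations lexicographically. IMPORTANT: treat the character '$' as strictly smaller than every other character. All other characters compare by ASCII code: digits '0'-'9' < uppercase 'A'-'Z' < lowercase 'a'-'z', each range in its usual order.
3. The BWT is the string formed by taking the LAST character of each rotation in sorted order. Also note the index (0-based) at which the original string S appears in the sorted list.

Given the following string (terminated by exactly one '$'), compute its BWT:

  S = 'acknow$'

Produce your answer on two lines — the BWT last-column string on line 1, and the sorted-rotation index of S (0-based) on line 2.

Answer: w$ackno
1

Derivation:
All 7 rotations (rotation i = S[i:]+S[:i]):
  rot[0] = acknow$
  rot[1] = cknow$a
  rot[2] = know$ac
  rot[3] = now$ack
  rot[4] = ow$ackn
  rot[5] = w$ackno
  rot[6] = $acknow
Sorted (with $ < everything):
  sorted[0] = $acknow  (last char: 'w')
  sorted[1] = acknow$  (last char: '$')
  sorted[2] = cknow$a  (last char: 'a')
  sorted[3] = know$ac  (last char: 'c')
  sorted[4] = now$ack  (last char: 'k')
  sorted[5] = ow$ackn  (last char: 'n')
  sorted[6] = w$ackno  (last char: 'o')
Last column: w$ackno
Original string S is at sorted index 1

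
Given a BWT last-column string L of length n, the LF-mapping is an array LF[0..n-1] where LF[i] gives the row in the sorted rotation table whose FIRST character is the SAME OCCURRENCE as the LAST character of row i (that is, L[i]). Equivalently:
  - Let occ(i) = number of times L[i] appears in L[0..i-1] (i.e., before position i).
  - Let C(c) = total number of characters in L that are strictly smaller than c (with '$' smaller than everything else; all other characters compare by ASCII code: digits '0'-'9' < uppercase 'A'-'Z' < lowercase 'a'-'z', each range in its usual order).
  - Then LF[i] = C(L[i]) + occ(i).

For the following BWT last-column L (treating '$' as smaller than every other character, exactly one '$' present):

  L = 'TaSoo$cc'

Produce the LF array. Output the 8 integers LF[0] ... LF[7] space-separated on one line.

Char counts: '$':1, 'S':1, 'T':1, 'a':1, 'c':2, 'o':2
C (first-col start): C('$')=0, C('S')=1, C('T')=2, C('a')=3, C('c')=4, C('o')=6
L[0]='T': occ=0, LF[0]=C('T')+0=2+0=2
L[1]='a': occ=0, LF[1]=C('a')+0=3+0=3
L[2]='S': occ=0, LF[2]=C('S')+0=1+0=1
L[3]='o': occ=0, LF[3]=C('o')+0=6+0=6
L[4]='o': occ=1, LF[4]=C('o')+1=6+1=7
L[5]='$': occ=0, LF[5]=C('$')+0=0+0=0
L[6]='c': occ=0, LF[6]=C('c')+0=4+0=4
L[7]='c': occ=1, LF[7]=C('c')+1=4+1=5

Answer: 2 3 1 6 7 0 4 5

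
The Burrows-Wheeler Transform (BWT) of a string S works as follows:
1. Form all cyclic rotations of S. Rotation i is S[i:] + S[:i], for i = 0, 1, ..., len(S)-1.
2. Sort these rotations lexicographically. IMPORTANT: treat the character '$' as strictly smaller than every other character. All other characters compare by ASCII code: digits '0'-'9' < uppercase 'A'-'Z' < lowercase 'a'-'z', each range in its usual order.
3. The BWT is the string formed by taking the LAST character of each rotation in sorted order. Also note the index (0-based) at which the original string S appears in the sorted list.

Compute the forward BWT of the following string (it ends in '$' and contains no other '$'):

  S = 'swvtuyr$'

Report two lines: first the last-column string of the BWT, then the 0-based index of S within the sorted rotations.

All 8 rotations (rotation i = S[i:]+S[:i]):
  rot[0] = swvtuyr$
  rot[1] = wvtuyr$s
  rot[2] = vtuyr$sw
  rot[3] = tuyr$swv
  rot[4] = uyr$swvt
  rot[5] = yr$swvtu
  rot[6] = r$swvtuy
  rot[7] = $swvtuyr
Sorted (with $ < everything):
  sorted[0] = $swvtuyr  (last char: 'r')
  sorted[1] = r$swvtuy  (last char: 'y')
  sorted[2] = swvtuyr$  (last char: '$')
  sorted[3] = tuyr$swv  (last char: 'v')
  sorted[4] = uyr$swvt  (last char: 't')
  sorted[5] = vtuyr$sw  (last char: 'w')
  sorted[6] = wvtuyr$s  (last char: 's')
  sorted[7] = yr$swvtu  (last char: 'u')
Last column: ry$vtwsu
Original string S is at sorted index 2

Answer: ry$vtwsu
2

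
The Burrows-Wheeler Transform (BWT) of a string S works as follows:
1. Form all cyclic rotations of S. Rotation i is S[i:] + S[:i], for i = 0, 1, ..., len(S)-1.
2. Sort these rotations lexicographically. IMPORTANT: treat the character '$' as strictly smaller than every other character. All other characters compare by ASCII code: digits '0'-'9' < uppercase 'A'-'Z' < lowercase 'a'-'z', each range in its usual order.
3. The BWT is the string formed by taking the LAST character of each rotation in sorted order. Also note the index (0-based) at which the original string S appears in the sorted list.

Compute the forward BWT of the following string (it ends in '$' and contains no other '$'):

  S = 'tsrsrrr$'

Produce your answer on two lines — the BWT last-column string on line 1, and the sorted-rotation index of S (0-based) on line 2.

Answer: rrrssrt$
7

Derivation:
All 8 rotations (rotation i = S[i:]+S[:i]):
  rot[0] = tsrsrrr$
  rot[1] = srsrrr$t
  rot[2] = rsrrr$ts
  rot[3] = srrr$tsr
  rot[4] = rrr$tsrs
  rot[5] = rr$tsrsr
  rot[6] = r$tsrsrr
  rot[7] = $tsrsrrr
Sorted (with $ < everything):
  sorted[0] = $tsrsrrr  (last char: 'r')
  sorted[1] = r$tsrsrr  (last char: 'r')
  sorted[2] = rr$tsrsr  (last char: 'r')
  sorted[3] = rrr$tsrs  (last char: 's')
  sorted[4] = rsrrr$ts  (last char: 's')
  sorted[5] = srrr$tsr  (last char: 'r')
  sorted[6] = srsrrr$t  (last char: 't')
  sorted[7] = tsrsrrr$  (last char: '$')
Last column: rrrssrt$
Original string S is at sorted index 7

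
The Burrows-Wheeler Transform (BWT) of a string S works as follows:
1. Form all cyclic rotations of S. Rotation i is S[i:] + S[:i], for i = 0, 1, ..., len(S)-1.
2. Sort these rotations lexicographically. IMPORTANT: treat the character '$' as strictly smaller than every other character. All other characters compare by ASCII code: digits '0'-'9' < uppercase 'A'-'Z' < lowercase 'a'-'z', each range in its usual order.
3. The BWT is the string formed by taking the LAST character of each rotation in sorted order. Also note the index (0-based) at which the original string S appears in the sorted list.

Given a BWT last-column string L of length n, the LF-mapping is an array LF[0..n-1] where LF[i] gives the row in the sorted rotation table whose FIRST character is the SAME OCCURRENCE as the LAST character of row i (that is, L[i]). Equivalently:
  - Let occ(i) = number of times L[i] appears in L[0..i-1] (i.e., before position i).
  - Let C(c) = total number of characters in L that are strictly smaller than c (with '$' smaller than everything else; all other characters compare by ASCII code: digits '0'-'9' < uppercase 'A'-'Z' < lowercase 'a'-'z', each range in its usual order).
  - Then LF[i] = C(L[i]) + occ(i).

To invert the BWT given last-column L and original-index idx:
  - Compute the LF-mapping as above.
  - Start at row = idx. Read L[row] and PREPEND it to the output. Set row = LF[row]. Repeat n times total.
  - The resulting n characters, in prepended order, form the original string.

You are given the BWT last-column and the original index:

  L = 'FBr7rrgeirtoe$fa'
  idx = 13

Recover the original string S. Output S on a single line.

LF mapping: 3 2 11 1 12 13 8 5 9 14 15 10 6 0 7 4
Walk LF starting at row 13, prepending L[row]:
  step 1: row=13, L[13]='$', prepend. Next row=LF[13]=0
  step 2: row=0, L[0]='F', prepend. Next row=LF[0]=3
  step 3: row=3, L[3]='7', prepend. Next row=LF[3]=1
  step 4: row=1, L[1]='B', prepend. Next row=LF[1]=2
  step 5: row=2, L[2]='r', prepend. Next row=LF[2]=11
  step 6: row=11, L[11]='o', prepend. Next row=LF[11]=10
  step 7: row=10, L[10]='t', prepend. Next row=LF[10]=15
  step 8: row=15, L[15]='a', prepend. Next row=LF[15]=4
  step 9: row=4, L[4]='r', prepend. Next row=LF[4]=12
  step 10: row=12, L[12]='e', prepend. Next row=LF[12]=6
  step 11: row=6, L[6]='g', prepend. Next row=LF[6]=8
  step 12: row=8, L[8]='i', prepend. Next row=LF[8]=9
  step 13: row=9, L[9]='r', prepend. Next row=LF[9]=14
  step 14: row=14, L[14]='f', prepend. Next row=LF[14]=7
  step 15: row=7, L[7]='e', prepend. Next row=LF[7]=5
  step 16: row=5, L[5]='r', prepend. Next row=LF[5]=13
Reversed output: refrigeratorB7F$

Answer: refrigeratorB7F$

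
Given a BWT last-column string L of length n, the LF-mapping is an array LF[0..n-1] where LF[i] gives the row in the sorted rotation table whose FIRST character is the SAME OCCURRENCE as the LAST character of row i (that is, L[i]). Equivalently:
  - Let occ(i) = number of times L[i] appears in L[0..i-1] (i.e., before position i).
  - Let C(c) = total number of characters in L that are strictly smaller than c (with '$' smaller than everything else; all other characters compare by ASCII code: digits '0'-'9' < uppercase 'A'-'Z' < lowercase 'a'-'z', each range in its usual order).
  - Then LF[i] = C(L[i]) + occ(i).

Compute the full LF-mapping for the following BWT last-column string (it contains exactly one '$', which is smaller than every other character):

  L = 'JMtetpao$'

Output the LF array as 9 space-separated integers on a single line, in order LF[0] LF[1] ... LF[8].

Answer: 1 2 7 4 8 6 3 5 0

Derivation:
Char counts: '$':1, 'J':1, 'M':1, 'a':1, 'e':1, 'o':1, 'p':1, 't':2
C (first-col start): C('$')=0, C('J')=1, C('M')=2, C('a')=3, C('e')=4, C('o')=5, C('p')=6, C('t')=7
L[0]='J': occ=0, LF[0]=C('J')+0=1+0=1
L[1]='M': occ=0, LF[1]=C('M')+0=2+0=2
L[2]='t': occ=0, LF[2]=C('t')+0=7+0=7
L[3]='e': occ=0, LF[3]=C('e')+0=4+0=4
L[4]='t': occ=1, LF[4]=C('t')+1=7+1=8
L[5]='p': occ=0, LF[5]=C('p')+0=6+0=6
L[6]='a': occ=0, LF[6]=C('a')+0=3+0=3
L[7]='o': occ=0, LF[7]=C('o')+0=5+0=5
L[8]='$': occ=0, LF[8]=C('$')+0=0+0=0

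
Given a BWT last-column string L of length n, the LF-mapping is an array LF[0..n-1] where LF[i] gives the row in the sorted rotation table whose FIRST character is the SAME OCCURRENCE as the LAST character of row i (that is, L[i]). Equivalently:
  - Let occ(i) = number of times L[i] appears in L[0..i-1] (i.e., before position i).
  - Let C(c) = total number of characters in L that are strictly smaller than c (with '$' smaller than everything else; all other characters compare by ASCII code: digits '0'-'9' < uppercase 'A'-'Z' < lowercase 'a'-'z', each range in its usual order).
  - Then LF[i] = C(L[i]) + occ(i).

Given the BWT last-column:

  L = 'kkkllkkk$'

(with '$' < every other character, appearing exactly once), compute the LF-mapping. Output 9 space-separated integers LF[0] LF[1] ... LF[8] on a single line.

Answer: 1 2 3 7 8 4 5 6 0

Derivation:
Char counts: '$':1, 'k':6, 'l':2
C (first-col start): C('$')=0, C('k')=1, C('l')=7
L[0]='k': occ=0, LF[0]=C('k')+0=1+0=1
L[1]='k': occ=1, LF[1]=C('k')+1=1+1=2
L[2]='k': occ=2, LF[2]=C('k')+2=1+2=3
L[3]='l': occ=0, LF[3]=C('l')+0=7+0=7
L[4]='l': occ=1, LF[4]=C('l')+1=7+1=8
L[5]='k': occ=3, LF[5]=C('k')+3=1+3=4
L[6]='k': occ=4, LF[6]=C('k')+4=1+4=5
L[7]='k': occ=5, LF[7]=C('k')+5=1+5=6
L[8]='$': occ=0, LF[8]=C('$')+0=0+0=0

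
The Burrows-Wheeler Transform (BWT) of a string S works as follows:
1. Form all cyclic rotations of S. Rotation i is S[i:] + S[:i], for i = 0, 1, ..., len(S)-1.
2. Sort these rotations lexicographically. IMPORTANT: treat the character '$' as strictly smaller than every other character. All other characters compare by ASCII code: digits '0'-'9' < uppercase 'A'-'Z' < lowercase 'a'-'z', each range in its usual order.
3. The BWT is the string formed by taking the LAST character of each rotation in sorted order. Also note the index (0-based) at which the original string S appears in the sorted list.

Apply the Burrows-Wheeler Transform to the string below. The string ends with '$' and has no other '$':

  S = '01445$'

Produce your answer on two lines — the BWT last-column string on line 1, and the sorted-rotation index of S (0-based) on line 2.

Answer: 5$0144
1

Derivation:
All 6 rotations (rotation i = S[i:]+S[:i]):
  rot[0] = 01445$
  rot[1] = 1445$0
  rot[2] = 445$01
  rot[3] = 45$014
  rot[4] = 5$0144
  rot[5] = $01445
Sorted (with $ < everything):
  sorted[0] = $01445  (last char: '5')
  sorted[1] = 01445$  (last char: '$')
  sorted[2] = 1445$0  (last char: '0')
  sorted[3] = 445$01  (last char: '1')
  sorted[4] = 45$014  (last char: '4')
  sorted[5] = 5$0144  (last char: '4')
Last column: 5$0144
Original string S is at sorted index 1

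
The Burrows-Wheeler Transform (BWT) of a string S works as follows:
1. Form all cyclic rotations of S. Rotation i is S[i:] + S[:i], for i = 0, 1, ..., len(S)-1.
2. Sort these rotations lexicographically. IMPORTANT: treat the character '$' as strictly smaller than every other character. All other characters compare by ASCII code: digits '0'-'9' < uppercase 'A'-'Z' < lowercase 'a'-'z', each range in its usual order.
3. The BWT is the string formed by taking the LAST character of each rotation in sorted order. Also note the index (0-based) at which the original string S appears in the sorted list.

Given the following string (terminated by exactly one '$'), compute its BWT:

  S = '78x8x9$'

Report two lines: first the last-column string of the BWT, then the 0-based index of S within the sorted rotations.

All 7 rotations (rotation i = S[i:]+S[:i]):
  rot[0] = 78x8x9$
  rot[1] = 8x8x9$7
  rot[2] = x8x9$78
  rot[3] = 8x9$78x
  rot[4] = x9$78x8
  rot[5] = 9$78x8x
  rot[6] = $78x8x9
Sorted (with $ < everything):
  sorted[0] = $78x8x9  (last char: '9')
  sorted[1] = 78x8x9$  (last char: '$')
  sorted[2] = 8x8x9$7  (last char: '7')
  sorted[3] = 8x9$78x  (last char: 'x')
  sorted[4] = 9$78x8x  (last char: 'x')
  sorted[5] = x8x9$78  (last char: '8')
  sorted[6] = x9$78x8  (last char: '8')
Last column: 9$7xx88
Original string S is at sorted index 1

Answer: 9$7xx88
1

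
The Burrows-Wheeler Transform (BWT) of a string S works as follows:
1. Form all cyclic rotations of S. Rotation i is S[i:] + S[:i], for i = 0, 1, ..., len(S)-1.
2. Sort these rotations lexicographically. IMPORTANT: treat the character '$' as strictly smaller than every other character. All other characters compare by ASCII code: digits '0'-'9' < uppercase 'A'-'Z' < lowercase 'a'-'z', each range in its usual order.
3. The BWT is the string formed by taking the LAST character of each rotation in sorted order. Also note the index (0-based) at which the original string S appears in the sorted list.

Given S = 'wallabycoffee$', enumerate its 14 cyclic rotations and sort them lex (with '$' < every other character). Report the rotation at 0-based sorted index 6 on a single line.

Answer: ee$wallabycoff

Derivation:
All 14 rotations (rotation i = S[i:]+S[:i]):
  rot[0] = wallabycoffee$
  rot[1] = allabycoffee$w
  rot[2] = llabycoffee$wa
  rot[3] = labycoffee$wal
  rot[4] = abycoffee$wall
  rot[5] = bycoffee$walla
  rot[6] = ycoffee$wallab
  rot[7] = coffee$wallaby
  rot[8] = offee$wallabyc
  rot[9] = ffee$wallabyco
  rot[10] = fee$wallabycof
  rot[11] = ee$wallabycoff
  rot[12] = e$wallabycoffe
  rot[13] = $wallabycoffee
Sorted (with $ < everything):
  sorted[0] = $wallabycoffee
  sorted[1] = abycoffee$wall
  sorted[2] = allabycoffee$w
  sorted[3] = bycoffee$walla
  sorted[4] = coffee$wallaby
  sorted[5] = e$wallabycoffe
  sorted[6] = ee$wallabycoff
  sorted[7] = fee$wallabycof
  sorted[8] = ffee$wallabyco
  sorted[9] = labycoffee$wal
  sorted[10] = llabycoffee$wa
  sorted[11] = offee$wallabyc
  sorted[12] = wallabycoffee$
  sorted[13] = ycoffee$wallab
sorted[6] = ee$wallabycoff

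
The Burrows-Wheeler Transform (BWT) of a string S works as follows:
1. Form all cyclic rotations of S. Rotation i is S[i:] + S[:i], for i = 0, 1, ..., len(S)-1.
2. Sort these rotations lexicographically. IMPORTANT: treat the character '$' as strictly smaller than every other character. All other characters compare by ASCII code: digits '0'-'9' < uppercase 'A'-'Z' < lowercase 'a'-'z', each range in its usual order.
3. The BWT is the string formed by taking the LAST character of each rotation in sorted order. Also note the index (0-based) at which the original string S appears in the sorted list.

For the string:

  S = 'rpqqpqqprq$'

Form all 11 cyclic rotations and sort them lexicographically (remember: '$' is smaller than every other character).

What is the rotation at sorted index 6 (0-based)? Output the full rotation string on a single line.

Answer: qprq$rpqqpq

Derivation:
All 11 rotations (rotation i = S[i:]+S[:i]):
  rot[0] = rpqqpqqprq$
  rot[1] = pqqpqqprq$r
  rot[2] = qqpqqprq$rp
  rot[3] = qpqqprq$rpq
  rot[4] = pqqprq$rpqq
  rot[5] = qqprq$rpqqp
  rot[6] = qprq$rpqqpq
  rot[7] = prq$rpqqpqq
  rot[8] = rq$rpqqpqqp
  rot[9] = q$rpqqpqqpr
  rot[10] = $rpqqpqqprq
Sorted (with $ < everything):
  sorted[0] = $rpqqpqqprq
  sorted[1] = pqqpqqprq$r
  sorted[2] = pqqprq$rpqq
  sorted[3] = prq$rpqqpqq
  sorted[4] = q$rpqqpqqpr
  sorted[5] = qpqqprq$rpq
  sorted[6] = qprq$rpqqpq
  sorted[7] = qqpqqprq$rp
  sorted[8] = qqprq$rpqqp
  sorted[9] = rpqqpqqprq$
  sorted[10] = rq$rpqqpqqp
sorted[6] = qprq$rpqqpq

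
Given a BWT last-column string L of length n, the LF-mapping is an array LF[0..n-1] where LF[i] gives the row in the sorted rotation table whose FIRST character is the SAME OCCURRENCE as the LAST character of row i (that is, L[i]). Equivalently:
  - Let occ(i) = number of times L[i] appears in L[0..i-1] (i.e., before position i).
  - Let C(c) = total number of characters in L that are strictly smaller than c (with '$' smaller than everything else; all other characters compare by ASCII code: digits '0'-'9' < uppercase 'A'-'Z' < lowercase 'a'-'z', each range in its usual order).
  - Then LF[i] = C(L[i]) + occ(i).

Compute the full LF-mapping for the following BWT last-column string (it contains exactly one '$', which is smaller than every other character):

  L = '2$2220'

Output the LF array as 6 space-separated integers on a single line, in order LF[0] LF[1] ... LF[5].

Answer: 2 0 3 4 5 1

Derivation:
Char counts: '$':1, '0':1, '2':4
C (first-col start): C('$')=0, C('0')=1, C('2')=2
L[0]='2': occ=0, LF[0]=C('2')+0=2+0=2
L[1]='$': occ=0, LF[1]=C('$')+0=0+0=0
L[2]='2': occ=1, LF[2]=C('2')+1=2+1=3
L[3]='2': occ=2, LF[3]=C('2')+2=2+2=4
L[4]='2': occ=3, LF[4]=C('2')+3=2+3=5
L[5]='0': occ=0, LF[5]=C('0')+0=1+0=1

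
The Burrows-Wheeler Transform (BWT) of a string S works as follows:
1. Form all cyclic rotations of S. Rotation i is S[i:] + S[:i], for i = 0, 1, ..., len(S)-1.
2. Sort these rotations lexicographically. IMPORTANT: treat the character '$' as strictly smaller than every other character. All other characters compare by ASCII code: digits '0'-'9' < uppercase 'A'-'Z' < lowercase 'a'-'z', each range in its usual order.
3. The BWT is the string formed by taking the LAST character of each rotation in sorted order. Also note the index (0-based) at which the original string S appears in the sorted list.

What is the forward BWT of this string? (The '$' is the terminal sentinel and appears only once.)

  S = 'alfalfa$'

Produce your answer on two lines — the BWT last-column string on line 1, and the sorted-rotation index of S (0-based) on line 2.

Answer: aff$llaa
3

Derivation:
All 8 rotations (rotation i = S[i:]+S[:i]):
  rot[0] = alfalfa$
  rot[1] = lfalfa$a
  rot[2] = falfa$al
  rot[3] = alfa$alf
  rot[4] = lfa$alfa
  rot[5] = fa$alfal
  rot[6] = a$alfalf
  rot[7] = $alfalfa
Sorted (with $ < everything):
  sorted[0] = $alfalfa  (last char: 'a')
  sorted[1] = a$alfalf  (last char: 'f')
  sorted[2] = alfa$alf  (last char: 'f')
  sorted[3] = alfalfa$  (last char: '$')
  sorted[4] = fa$alfal  (last char: 'l')
  sorted[5] = falfa$al  (last char: 'l')
  sorted[6] = lfa$alfa  (last char: 'a')
  sorted[7] = lfalfa$a  (last char: 'a')
Last column: aff$llaa
Original string S is at sorted index 3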